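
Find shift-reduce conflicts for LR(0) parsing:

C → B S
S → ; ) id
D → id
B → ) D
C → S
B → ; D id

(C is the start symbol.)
No shift-reduce conflicts

Augment with C' → C and build the canonical LR(0) collection (I0 = CLOSURE({[C' → . C]}), then GOTO on every symbol after a dot until no new states appear). It has 14 states:
  I0: { [B → . ) D], [B → . ; D id], [C → . B S], [C → . S], [C' → . C], [S → . ; ) id] }  — shift
  I1: { [B → ) . D], [D → . id] }  — shift
  I2: { [B → ; . D id], [D → . id], [S → ; . ) id] }  — shift
  I3: { [C → B . S], [S → . ; ) id] }  — shift
  I4: { [C' → C .] }  — accept
  I5: { [C → S .] }  — reduce
  I6: { [S → ; . ) id] }  — shift
  I7: { [C → B S .] }  — reduce
  I8: { [S → ; ) . id] }  — shift
  I9: { [S → ; ) id .] }  — reduce
  I10: { [B → ; D . id] }  — shift
  I11: { [D → id .] }  — reduce
  I12: { [B → ; D id .] }  — reduce
  I13: { [B → ) D .] }  — reduce

No state contains both a complete item and a shift item.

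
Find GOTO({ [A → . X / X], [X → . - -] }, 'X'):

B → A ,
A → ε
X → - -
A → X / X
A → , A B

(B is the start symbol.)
{ [A → X . / X] }

GOTO(I, 'X') = CLOSURE({ [A → αX.β] : [A → α.Xβ] ∈ I, X = 'X' })

Items with dot before 'X', with the dot advanced:
  [A → . X / X] → [A → X . / X]
Closure adds nothing (no advanced item has the dot before a non-terminal).

GOTO = { [A → X . / X] }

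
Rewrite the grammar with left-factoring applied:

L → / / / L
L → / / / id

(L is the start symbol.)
L → / / / L'
L' → L
L' → id

Left-factoring transforms A → αβ₁ | αβ₂ into A → αA' and A' → β₁ | β₂
(α is the longest common prefix among the alternatives). Repeat until
no nonterminal has two alternatives with a common prefix.

Round 1: L has alternatives sharing prefix '/ / /'. Introduce L': L → / / / L'
  Add: L' → L
  Add: L' → id

No remaining common prefixes — done.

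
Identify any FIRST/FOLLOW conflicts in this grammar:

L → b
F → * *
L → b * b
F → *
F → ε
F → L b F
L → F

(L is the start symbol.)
Yes. L → b with FOLLOW(L) on { 'b' }; L → b '*' b with FOLLOW(L) on { 'b' }; F → L b F with FOLLOW(F) on { 'b' }

Nullable non-terminals: F, L.
FIRST sets used below: FIRST(L) = { '*', 'b', ε }, FIRST(F) = { '*', 'b', ε }

F: nullable alternative(s) F → ε; FOLLOW(F) = { $, 'b' }
  F → * *: FIRST \ {ε} = { '*' } — disjoint from FOLLOW(F)
  F → *: FIRST \ {ε} = { '*' } — disjoint from FOLLOW(F)
  F → ε: FIRST \ {ε} = { } — this is the only nullable alternative, skip
  F → L b F: FIRST \ {ε} = { '*', 'b' } — overlaps FOLLOW(F) on { 'b' }: CONFLICT

L: nullable alternative(s) L → F; FOLLOW(L) = { $, 'b' }
  L → b: FIRST \ {ε} = { 'b' } — overlaps FOLLOW(L) on { 'b' }: CONFLICT
  L → b * b: FIRST \ {ε} = { 'b' } — overlaps FOLLOW(L) on { 'b' }: CONFLICT
  L → F: FIRST \ {ε} = { '*', 'b' } — this is the only nullable alternative, skip

So the grammar has 3 FIRST/FOLLOW conflicts (marked CONFLICT above).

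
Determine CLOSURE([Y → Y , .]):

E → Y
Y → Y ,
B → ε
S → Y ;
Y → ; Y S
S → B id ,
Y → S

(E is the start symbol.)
{ [Y → Y , .] }

Start with: [Y → Y , .]
The dot is at the end, so nothing is added.

CLOSURE = { [Y → Y , .] }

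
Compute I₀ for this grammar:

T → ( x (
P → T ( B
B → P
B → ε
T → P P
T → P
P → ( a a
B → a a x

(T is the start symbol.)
{ [P → . ( a a], [P → . T ( B], [T → . ( x (], [T → . P P], [T → . P], [T' → . T] }

First, augment the grammar with T' → T
I₀ = CLOSURE({ [T' → . T] }):
  [T' → . T] has the dot before T: add [T → . ( x (], [T → . P P], [T → . P]
  [T → . P P] has the dot before P: add [P → . T ( B], [P → . ( a a]
No further items can be added.

I₀ = { [P → . ( a a], [P → . T ( B], [T → . ( x (], [T → . P P], [T → . P], [T' → . T] }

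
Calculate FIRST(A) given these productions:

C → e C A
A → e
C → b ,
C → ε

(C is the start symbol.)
From A → e:
  - e is a terminal: add 'e' and stop

Collecting: FIRST(A) = { 'e' }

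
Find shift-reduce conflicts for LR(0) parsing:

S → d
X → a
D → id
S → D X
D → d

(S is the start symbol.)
No shift-reduce conflicts

A shift-reduce conflict occurs when an LR(0) state has both:
  - a complete (reduce) item [A → α .] (dot at the end), and
  - a shift item [B → β . c γ] (dot before a terminal).

Augment with S' → S and build the canonical LR(0) collection (I0 = CLOSURE({[S' → . S]}), then GOTO on every symbol after a dot until no new states appear). It has 7 states:
  I0: { [D → . d], [D → . id], [S → . D X], [S → . d], [S' → . S] }  — shift
  I1: { [S → D . X], [X → . a] }  — shift
  I2: { [S' → S .] }  — accept
  I3: { [D → d .], [S → d .] }  — 2 reduces
  I4: { [D → id .] }  — reduce
  I5: { [S → D X .] }  — reduce
  I6: { [X → a .] }  — reduce

No state contains both a complete item and a shift item.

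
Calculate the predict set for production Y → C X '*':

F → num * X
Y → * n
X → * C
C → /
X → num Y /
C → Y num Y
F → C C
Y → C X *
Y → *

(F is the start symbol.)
PREDICT(Y → C X '*') = (FIRST(RHS) \ {ε}) ∪ (FOLLOW(Y) if ε ∈ FIRST(RHS), i.e. RHS ⇒* ε)
FIRST(C) = { '*', '/' }
FIRST(C X '*') = { '*', '/' }
ε ∉ FIRST(C X '*'), so FOLLOW(Y) is not added.
PREDICT(Y → C X '*') = { '*', '/' }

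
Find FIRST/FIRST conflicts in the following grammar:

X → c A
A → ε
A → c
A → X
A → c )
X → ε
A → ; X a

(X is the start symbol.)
Yes. A → ε / A → X on { ε }; A → c / A → X on { 'c' }; A → c / A → c ')' on { 'c' }; A → X / A → c ')' on { 'c' }

FIRST sets of the non-terminals at (or reachable through a nullable prefix from) the front of some alternative:
  FIRST(X) = { 'c', ε }

Productions for X:
  X → c A: FIRST = { 'c' }
  X → ε: FIRST = { ε }
Productions for A:
  A → ε: FIRST = { ε }
  A → c: FIRST = { 'c' }
  A → X: FIRST = { 'c', ε }
  A → c ): FIRST = { 'c' }
  A → ; X a: FIRST = { ';' }

Conflict for A: A → ε and A → X
  Overlap: { ε }
Conflict for A: A → c and A → X
  Overlap: { 'c' }
Conflict for A: A → c and A → c )
  Overlap: { 'c' }
Conflict for A: A → X and A → c )
  Overlap: { 'c' }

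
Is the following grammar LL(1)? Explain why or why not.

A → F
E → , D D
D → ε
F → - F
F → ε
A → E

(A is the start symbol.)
Yes, the grammar is LL(1).

A grammar is LL(1) if for each non-terminal N with multiple productions, the predict sets of those productions are pairwise disjoint, where PREDICT(N → α) = (FIRST(α) \ {ε}) ∪ (FOLLOW(N) if α ⇒* ε).

Relevant sets:
  FIRST(F) = { '-', ε }
  FIRST(E) = { ',' }
  FOLLOW(A) = { $ }
  FOLLOW(F) = { $ }

For A:
  PREDICT(A → F) = { $, '-' }
  PREDICT(A → E) = { ',' }
For F:
  PREDICT(F → '-' F) = { '-' }
  PREDICT(F → ε) = { $ }
E, D have a single production, so nothing to check there.

All predict sets are disjoint. The grammar IS LL(1).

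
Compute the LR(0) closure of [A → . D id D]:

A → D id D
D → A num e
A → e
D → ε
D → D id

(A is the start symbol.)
{ [A → . D id D], [A → . e], [D → . A num e], [D → . D id], [D → .] }

To compute CLOSURE, for each item [A → α.Bβ] where B is a non-terminal, add [B → .γ] for all productions B → γ; repeat for the newly added items until nothing changes.

Start with: [A → . D id D]
  [A → . D id D] has the dot before D: add [D → . A num e], [D → .], [D → . D id]
  [D → . A num e] has the dot before A: add [A → . e]
No further items can be added.

CLOSURE = { [A → . D id D], [A → . e], [D → . A num e], [D → . D id], [D → .] }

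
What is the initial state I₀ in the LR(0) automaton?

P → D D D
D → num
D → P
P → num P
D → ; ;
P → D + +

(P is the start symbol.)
{ [D → . ; ;], [D → . P], [D → . num], [P → . D + +], [P → . D D D], [P → . num P], [P' → . P] }

First, augment the grammar with P' → P
I₀ = CLOSURE({ [P' → . P] }):
  [P' → . P] has the dot before P: add [P → . D D D], [P → . num P], [P → . D + +]
  [P → . D D D] has the dot before D: add [D → . num], [D → . P], [D → . ; ;]
No further items can be added.

I₀ = { [D → . ; ;], [D → . P], [D → . num], [P → . D + +], [P → . D D D], [P → . num P], [P' → . P] }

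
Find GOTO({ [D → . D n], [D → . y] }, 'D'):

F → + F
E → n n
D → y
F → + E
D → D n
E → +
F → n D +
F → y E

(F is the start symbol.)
GOTO(I, 'D') = CLOSURE({ [A → αX.β] : [A → α.Xβ] ∈ I, X = 'D' })

Items with dot before 'D', with the dot advanced:
  [D → . D n] → [D → D . n]
Closure adds nothing (no advanced item has the dot before a non-terminal).

GOTO = { [D → D . n] }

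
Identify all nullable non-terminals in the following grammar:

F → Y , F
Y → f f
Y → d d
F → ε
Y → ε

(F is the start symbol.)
ε-productions: F → ε, Y → ε
So F, Y are immediately nullable.
Every non-terminal is now nullable.
Nullable = { 'F', 'Y' }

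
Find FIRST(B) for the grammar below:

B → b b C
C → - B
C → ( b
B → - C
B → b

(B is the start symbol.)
{ '-', 'b' }

From B → b b C:
  - b is a terminal: add 'b' and stop
From B → - C:
  - '-' is a terminal: add '-' and stop
From B → b:
  - b is a terminal: add 'b' and stop

Collecting: FIRST(B) = { '-', 'b' }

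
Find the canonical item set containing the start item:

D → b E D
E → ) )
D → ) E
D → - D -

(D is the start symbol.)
{ [D → . ) E], [D → . - D -], [D → . b E D], [D' → . D] }

First, augment the grammar with D' → D
I₀ = CLOSURE({ [D' → . D] }):
  [D' → . D] has the dot before D: add [D → . b E D], [D → . ) E], [D → . - D -]
No further items can be added.

I₀ = { [D → . ) E], [D → . - D -], [D → . b E D], [D' → . D] }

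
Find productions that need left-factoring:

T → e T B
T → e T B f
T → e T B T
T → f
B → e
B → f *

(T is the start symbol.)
Yes, T has productions with common prefix 'e T B'

Left-factoring is needed when two productions for the same non-terminal
share a common prefix on the right-hand side.

Productions for T:
  T → e T B
  T → e T B f
  T → e T B T
  T → f
Productions for B:
  B → e
  B → f *

Found common prefix 'e T B' in productions for T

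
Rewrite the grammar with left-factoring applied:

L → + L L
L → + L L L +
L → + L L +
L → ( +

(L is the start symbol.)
Left-factoring transforms A → αβ₁ | αβ₂ into A → αA' and A' → β₁ | β₂
(α is the longest common prefix among the alternatives). Repeat until
no nonterminal has two alternatives with a common prefix.

Round 1: L has alternatives sharing prefix '+ L L'. Introduce L': L → + L L L'
  Add: L' → ε
  Add: L' → L +
  Add: L' → +

No remaining common prefixes — done.

Resulting grammar:
L → + L L L'
L' → ε
L' → L +
L' → +
L → ( +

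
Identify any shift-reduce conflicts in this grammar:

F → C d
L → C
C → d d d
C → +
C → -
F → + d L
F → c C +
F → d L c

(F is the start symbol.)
Yes — I1: [C → + .] vs [F → + . d L]; I11: [C → d d d .] vs [C → d d . d]

Augment with F' → F and build the canonical LR(0) collection (I0 = CLOSURE({[F' → . F]}), then GOTO on every symbol after a dot until no new states appear). It has 21 states:
  I0: { [C → . +], [C → . -], [C → . d d d], [F → . + d L], [F → . C d], [F → . c C +], [F → . d L c], [F' → . F] }  — shift
  I1: { [C → + .], [F → + . d L] }  — shift, reduce
  I2: { [C → - .] }  — reduce
  I3: { [F → C . d] }  — shift
  I4: { [F' → F .] }  — accept
  I5: { [C → . +], [C → . -], [C → . d d d], [F → c . C +] }  — shift
  I6: { [C → . +], [C → . -], [C → . d d d], [C → d . d d], [F → d . L c], [L → . C] }  — shift
  I7: { [C → + .] }  — reduce
  I8: { [L → C .] }  — reduce
  I9: { [F → d L . c] }  — shift
  I10: { [C → d . d d], [C → d d . d] }  — shift
  I11: { [C → d d . d], [C → d d d .] }  — shift, reduce
  I12: { [C → d d d .] }  — reduce
  I13: { [F → d L c .] }  — reduce
  I14: { [F → c C . +] }  — shift
  I15: { [C → d . d d] }  — shift
  I16: { [C → d d . d] }  — shift
  I17: { [F → c C + .] }  — reduce
  I18: { [F → C d .] }  — reduce
  I19: { [C → . +], [C → . -], [C → . d d d], [F → + d . L], [L → . C] }  — shift
  I20: { [F → + d L .] }  — reduce

I1 contains reduce item [C → + .] and shift item [F → + . d L] — shift-reduce conflict.
I11 contains reduce item [C → d d d .] and shift item [C → d d . d] — shift-reduce conflict.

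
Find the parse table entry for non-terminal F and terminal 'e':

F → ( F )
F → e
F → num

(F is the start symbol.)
To find M[F, 'e'], we find productions for F where 'e' is in the predict set (PREDICT(N → α) = (FIRST(α) \ {ε}) ∪ (FOLLOW(N) if α ⇒* ε)).

F → ( F ): PREDICT = { '(' }
F → e: PREDICT = { 'e' }
  'e' is in predict set, so this production goes in M[F, 'e']
F → num: PREDICT = { 'num' }

M[F, 'e'] = F → e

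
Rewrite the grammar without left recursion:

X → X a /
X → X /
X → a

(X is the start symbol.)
X is directly left-recursive. The standard transformation for
  A → A α₁ | ... | A α_m | β₁ | ... | β_n
is
  A  → β₁ A' | ... | β_n A'
  A' → α₁ A' | ... | α_m A' | ε

X → a becomes X → a X'
X → X a / becomes X' → a / X'
X → X / becomes X' → / X'
Add X' → ε

Resulting grammar:
X → a X'
X' → a / X'
X' → / X'
X' → ε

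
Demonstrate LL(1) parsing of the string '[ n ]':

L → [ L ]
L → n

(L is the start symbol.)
LL(1) parsing maintains a stack (initially the start symbol over $) and the input. At each step: if the stack top is a terminal, match it against the current input token; if it is a non-terminal N, replace it with the RHS of M[N, lookahead] (the unique production whose predict set contains the lookahead).

Stack is shown with the top on the left.

Stack    Input    Action
------------------------
L $      [ n ] $  output L → [ L ]
[ L ] $  [ n ] $  match '['
L ] $    n ] $    output L → n
n ] $    n ] $    match 'n'
] $      ] $      match ']'
$        $        accept

The string is accepted.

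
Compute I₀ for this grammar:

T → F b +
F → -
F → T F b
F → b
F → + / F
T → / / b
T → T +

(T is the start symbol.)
First, augment the grammar with T' → T
I₀ = CLOSURE({ [T' → . T] }):
  [T' → . T] has the dot before T: add [T → . F b +], [T → . / / b], [T → . T +]
  [T → . F b +] has the dot before F: add [F → . -], [F → . T F b], [F → . b], [F → . + / F]
No further items can be added.

I₀ = { [F → . + / F], [F → . -], [F → . T F b], [F → . b], [T → . / / b], [T → . F b +], [T → . T +], [T' → . T] }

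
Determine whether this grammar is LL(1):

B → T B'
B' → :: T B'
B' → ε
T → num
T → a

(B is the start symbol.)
A grammar is LL(1) if for each non-terminal N with multiple productions, the predict sets of those productions are pairwise disjoint, where PREDICT(N → α) = (FIRST(α) \ {ε}) ∪ (FOLLOW(N) if α ⇒* ε).

Relevant sets:
  FOLLOW(B') = { $ }

For B':
  PREDICT(B' → :: T B') = { '::' }
  PREDICT(B' → ε) = { $ }
For T:
  PREDICT(T → num) = { 'num' }
  PREDICT(T → a) = { 'a' }
B has a single production, so nothing to check there.

All predict sets are disjoint. The grammar IS LL(1).

Answer: Yes, the grammar is LL(1).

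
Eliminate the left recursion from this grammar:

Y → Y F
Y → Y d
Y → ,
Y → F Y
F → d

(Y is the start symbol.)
Y → , Y'
Y → F Y Y'
Y' → F Y'
Y' → d Y'
Y' → ε
F → d

Y is directly left-recursive. The standard transformation for
  A → A α₁ | ... | A α_m | β₁ | ... | β_n
is
  A  → β₁ A' | ... | β_n A'
  A' → α₁ A' | ... | α_m A' | ε

Y → , becomes Y → , Y'
Y → F Y becomes Y → F Y Y'
Y → Y F becomes Y' → F Y'
Y → Y d becomes Y' → d Y'
Add Y' → ε

Productions for other non-terminals are unchanged:
  F → d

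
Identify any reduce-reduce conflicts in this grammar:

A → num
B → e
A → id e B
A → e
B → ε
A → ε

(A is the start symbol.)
No reduce-reduce conflicts

Augment with A' → A and build the canonical LR(0) collection (I0 = CLOSURE({[A' → . A]}), then GOTO on every symbol after a dot until no new states appear). It has 8 states:
  I0: { [A → . e], [A → . id e B], [A → . num], [A → .], [A' → . A] }  — shift, reduce
  I1: { [A' → A .] }  — accept
  I2: { [A → e .] }  — reduce
  I3: { [A → id . e B] }  — shift
  I4: { [A → num .] }  — reduce
  I5: { [A → id e . B], [B → . e], [B → .] }  — shift, reduce
  I6: { [A → id e B .] }  — reduce
  I7: { [B → e .] }  — reduce

No state contains more than one complete item.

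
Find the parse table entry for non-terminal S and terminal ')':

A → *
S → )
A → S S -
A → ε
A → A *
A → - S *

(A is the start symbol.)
S → )

To find M[S, ')'], we find productions for S where ')' is in the predict set (PREDICT(N → α) = (FIRST(α) \ {ε}) ∪ (FOLLOW(N) if α ⇒* ε)).

S → ): PREDICT = { ')' }
  ')' is in predict set, so this production goes in M[S, ')']

M[S, ')'] = S → )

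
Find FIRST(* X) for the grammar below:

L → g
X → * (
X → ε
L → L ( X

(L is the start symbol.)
To compute FIRST(* X), process the symbols left to right:
Symbol * is a terminal. Add '*' and stop.
FIRST(* X) = { '*' }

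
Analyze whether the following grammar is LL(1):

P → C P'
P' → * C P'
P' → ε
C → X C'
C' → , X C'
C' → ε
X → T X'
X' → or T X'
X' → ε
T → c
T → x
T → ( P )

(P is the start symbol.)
Yes, the grammar is LL(1).

Relevant sets:
  FOLLOW(P') = { $, ')' }
  FOLLOW(C') = { $, ')', '*' }
  FOLLOW(X') = { $, ')', '*', ',' }

For P':
  PREDICT(P' → '*' C P') = { '*' }
  PREDICT(P' → ε) = { $, ')' }
For C':
  PREDICT(C' → ',' X C') = { ',' }
  PREDICT(C' → ε) = { $, ')', '*' }
For X':
  PREDICT(X' → or T X') = { 'or' }
  PREDICT(X' → ε) = { $, ')', '*', ',' }
For T:
  PREDICT(T → c) = { 'c' }
  PREDICT(T → x) = { 'x' }
  PREDICT(T → '(' P ')') = { '(' }
P, C, X have a single production, so nothing to check there.

All predict sets are disjoint. The grammar IS LL(1).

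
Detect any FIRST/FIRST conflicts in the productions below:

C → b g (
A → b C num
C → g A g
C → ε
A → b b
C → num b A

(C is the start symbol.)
Yes. A → b C num / A → b b on { 'b' }

A FIRST/FIRST conflict occurs when two productions N → α and N → β for the same non-terminal have FIRST(α) ∩ FIRST(β) ≠ ∅ (with ε ∈ FIRST of a nullable right-hand side, so two nullable alternatives also conflict).

Productions for C:
  C → b g (: FIRST = { 'b' }
  C → g A g: FIRST = { 'g' }
  C → ε: FIRST = { ε }
  C → num b A: FIRST = { 'num' }
Productions for A:
  A → b C num: FIRST = { 'b' }
  A → b b: FIRST = { 'b' }

Conflict for A: A → b C num and A → b b
  Overlap: { 'b' }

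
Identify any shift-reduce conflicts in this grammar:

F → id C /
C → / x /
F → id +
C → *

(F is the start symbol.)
Augment with F' → F and build the canonical LR(0) collection (I0 = CLOSURE({[F' → . F]}), then GOTO on every symbol after a dot until no new states appear). It has 10 states:
  I0: { [F → . id +], [F → . id C /], [F' → . F] }  — shift
  I1: { [F' → F .] }  — accept
  I2: { [C → . *], [C → . / x /], [F → id . +], [F → id . C /] }  — shift
  I3: { [C → * .] }  — reduce
  I4: { [F → id + .] }  — reduce
  I5: { [C → / . x /] }  — shift
  I6: { [F → id C . /] }  — shift
  I7: { [F → id C / .] }  — reduce
  I8: { [C → / x . /] }  — shift
  I9: { [C → / x / .] }  — reduce

No state contains both a complete item and a shift item.

Answer: No shift-reduce conflicts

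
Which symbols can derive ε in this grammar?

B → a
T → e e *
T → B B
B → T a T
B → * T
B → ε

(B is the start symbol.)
A non-terminal is nullable if it can derive ε (the empty string): either it has an ε-production, or it has a production whose right-hand side consists entirely of nullable non-terminals.

ε-productions: B → ε
So B is immediately nullable.
T → B B: every symbol on the right is nullable, so T is nullable too.
Every non-terminal is now nullable.
Nullable = { 'B', 'T' }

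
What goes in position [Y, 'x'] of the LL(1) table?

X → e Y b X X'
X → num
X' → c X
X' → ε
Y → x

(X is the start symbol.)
Y → x

To find M[Y, 'x'], we find productions for Y where 'x' is in the predict set (PREDICT(N → α) = (FIRST(α) \ {ε}) ∪ (FOLLOW(N) if α ⇒* ε)).

Y → x: PREDICT = { 'x' }
  'x' is in predict set, so this production goes in M[Y, 'x']

M[Y, 'x'] = Y → x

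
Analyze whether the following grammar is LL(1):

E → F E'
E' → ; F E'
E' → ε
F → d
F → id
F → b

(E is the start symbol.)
A grammar is LL(1) if for each non-terminal N with multiple productions, the predict sets of those productions are pairwise disjoint, where PREDICT(N → α) = (FIRST(α) \ {ε}) ∪ (FOLLOW(N) if α ⇒* ε).

Relevant sets:
  FOLLOW(E') = { $ }

For E':
  PREDICT(E' → ';' F E') = { ';' }
  PREDICT(E' → ε) = { $ }
For F:
  PREDICT(F → d) = { 'd' }
  PREDICT(F → id) = { 'id' }
  PREDICT(F → b) = { 'b' }
E has a single production, so nothing to check there.

All predict sets are disjoint. The grammar IS LL(1).

Answer: Yes, the grammar is LL(1).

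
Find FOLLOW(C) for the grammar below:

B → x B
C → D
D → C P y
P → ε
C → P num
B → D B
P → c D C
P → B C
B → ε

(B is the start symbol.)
{ 'c', 'num', 'x', 'y' }

To compute FOLLOW(C), find every occurrence of C on a right-hand side N → α C β: add FIRST(β) \ {ε}, and if β is empty or nullable also add FOLLOW(N). Iterate to a fixed point.

In D → C P y: C is followed by P y, add FIRST(P y) \ {ε} = { 'c', 'num', 'x', 'y' }
In P → c D C: C is at the end, add FOLLOW(P)
In P → B C: C is at the end, add FOLLOW(P)

The FOLLOW sets referred to above (computed the same way, to a fixed point):
  FOLLOW(P) = { 'num', 'y' }

Taking the union: FOLLOW(C) = { 'c', 'num', 'x', 'y' }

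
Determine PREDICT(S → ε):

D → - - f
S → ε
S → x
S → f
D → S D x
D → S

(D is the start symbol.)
PREDICT(S → ε) = (FIRST(RHS) \ {ε}) ∪ (FOLLOW(S) if ε ∈ FIRST(RHS), i.e. RHS ⇒* ε)
The right-hand side is ε (FIRST(ε) = { ε }), so the predict set is FOLLOW(S) = { $, '-', 'f', 'x' }
PREDICT(S → ε) = { $, '-', 'f', 'x' }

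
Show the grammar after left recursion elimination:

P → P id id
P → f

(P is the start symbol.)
P is directly left-recursive. The standard transformation for
  A → A α₁ | ... | A α_m | β₁ | ... | β_n
is
  A  → β₁ A' | ... | β_n A'
  A' → α₁ A' | ... | α_m A' | ε

P → f becomes P → f P'
P → P id id becomes P' → id id P'
Add P' → ε

Resulting grammar:
P → f P'
P' → id id P'
P' → ε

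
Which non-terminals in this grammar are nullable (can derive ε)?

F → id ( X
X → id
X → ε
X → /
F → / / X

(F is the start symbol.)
{ 'X' }

A non-terminal is nullable if it can derive ε (the empty string): either it has an ε-production, or it has a production whose right-hand side consists entirely of nullable non-terminals.

ε-productions: X → ε
So X is immediately nullable.
No further non-terminal can be added: every production for the remaining non-terminals contains a terminal or a non-nullable non-terminal.
Nullable = { 'X' }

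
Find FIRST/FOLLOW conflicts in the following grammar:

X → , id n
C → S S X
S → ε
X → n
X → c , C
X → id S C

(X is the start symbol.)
A FIRST/FOLLOW conflict occurs when a non-terminal N has a nullable alternative N → β (β ⇒* ε) and another alternative N → α with FIRST(α) ∩ FOLLOW(N) ≠ ∅: on such a lookahead the parser cannot decide between expanding α and letting N vanish via β.

Nullable non-terminals: S.
S has a nullable alternative but only one production, so nothing to check.

C, X have no nullable alternative, so no FIRST/FOLLOW check is needed there.

No FIRST/FOLLOW conflicts found.

Answer: No FIRST/FOLLOW conflicts.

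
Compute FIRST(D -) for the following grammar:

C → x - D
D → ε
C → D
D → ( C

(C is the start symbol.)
FIRST sets of the non-terminals involved (from the grammar, by fixed-point iteration):
  FIRST(D) = { '(', ε }

To compute FIRST(D -), process the symbols left to right:
Symbol D is a non-terminal. Add FIRST(D) \ {ε} = { '(' }
D is nullable (ε ∈ FIRST(D)), continue to the next symbol.
Symbol - is a terminal. Add '-' and stop.
FIRST(D -) = { '(', '-' }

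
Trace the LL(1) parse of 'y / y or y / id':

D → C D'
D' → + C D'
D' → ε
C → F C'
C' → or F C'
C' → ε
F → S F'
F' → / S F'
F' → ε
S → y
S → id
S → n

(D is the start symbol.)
Stack is shown with the top on the left.

Stack           Input              Action
-----------------------------------------
D $             y / y or y / id $  output D → C D'
C D' $          y / y or y / id $  output C → F C'
F C' D' $       y / y or y / id $  output F → S F'
S F' C' D' $    y / y or y / id $  output S → y
y F' C' D' $    y / y or y / id $  match 'y'
F' C' D' $      / y or y / id $    output F' → / S F'
/ S F' C' D' $  / y or y / id $    match '/'
S F' C' D' $    y or y / id $      output S → y
y F' C' D' $    y or y / id $      match 'y'
F' C' D' $      or y / id $        output F' → ε
C' D' $         or y / id $        output C' → or F C'
or F C' D' $    or y / id $        match 'or'
F C' D' $       y / id $           output F → S F'
S F' C' D' $    y / id $           output S → y
y F' C' D' $    y / id $           match 'y'
F' C' D' $      / id $             output F' → / S F'
/ S F' C' D' $  / id $             match '/'
S F' C' D' $    id $               output S → id
id F' C' D' $   id $               match 'id'
F' C' D' $      $                  output F' → ε
C' D' $         $                  output C' → ε
D' $            $                  output D' → ε
$               $                  accept

The string is accepted.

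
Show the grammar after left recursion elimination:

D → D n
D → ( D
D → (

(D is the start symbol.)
D → ( D D'
D → ( D'
D' → n D'
D' → ε

D is directly left-recursive. The standard transformation for
  A → A α₁ | ... | A α_m | β₁ | ... | β_n
is
  A  → β₁ A' | ... | β_n A'
  A' → α₁ A' | ... | α_m A' | ε

D → ( D becomes D → ( D D'
D → ( becomes D → ( D'
D → D n becomes D' → n D'
Add D' → ε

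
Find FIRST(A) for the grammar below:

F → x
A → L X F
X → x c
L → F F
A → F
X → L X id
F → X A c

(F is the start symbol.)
{ 'x' }

To compute FIRST(A), examine every production with A on the left-hand side, reading each right-hand side left to right until a non-nullable symbol is reached.

FIRST sets of the other non-terminals involved (by the same procedure, iterated to a fixed point):
  FIRST(L) = { 'x' }
  FIRST(F) = { 'x' }

From A → L X F:
  - L is a non-terminal: add FIRST(L) \ {ε} = { 'x' }
    L is not nullable, so stop
From A → F:
  - F is a non-terminal: add FIRST(F) \ {ε} = { 'x' }
    F is not nullable, so stop

Collecting: FIRST(A) = { 'x' }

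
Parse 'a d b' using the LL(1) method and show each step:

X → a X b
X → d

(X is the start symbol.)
LL(1) parsing maintains a stack (initially the start symbol over $) and the input. At each step: if the stack top is a terminal, match it against the current input token; if it is a non-terminal N, replace it with the RHS of M[N, lookahead] (the unique production whose predict set contains the lookahead).

Stack is shown with the top on the left.

Stack    Input    Action
------------------------
X $      a d b $  output X → a X b
a X b $  a d b $  match 'a'
X b $    d b $    output X → d
d b $    d b $    match 'd'
b $      b $      match 'b'
$        $        accept

The string is accepted.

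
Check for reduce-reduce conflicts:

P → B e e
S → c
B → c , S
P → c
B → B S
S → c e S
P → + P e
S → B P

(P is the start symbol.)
Yes — I14: [P → c .] vs [S → c .]

Augment with P' → P and build the canonical LR(0) collection (I0 = CLOSURE({[P' → . P]}), then GOTO on every symbol after a dot until no new states appear). It has 19 states:
  I0: { [B → . B S], [B → . c , S], [P → . + P e], [P → . B e e], [P → . c], [P' → . P] }  — shift
  I1: { [B → . B S], [B → . c , S], [P → + . P e], [P → . + P e], [P → . B e e], [P → . c] }  — shift
  I2: { [B → . B S], [B → . c , S], [B → B . S], [P → B . e e], [S → . B P], [S → . c e S], [S → . c] }  — shift
  I3: { [P' → P .] }  — accept
  I4: { [B → c . , S], [P → c .] }  — shift, reduce
  I5: { [B → . B S], [B → . c , S], [B → c , . S], [S → . B P], [S → . c e S], [S → . c] }  — shift
  I6: { [B → . B S], [B → . c , S], [B → B . S], [P → . + P e], [P → . B e e], [P → . c], [S → . B P], [S → . c e S], [S → . c], [S → B . P] }  — shift
  I7: { [B → c , S .] }  — reduce
  I8: { [B → c . , S], [S → c . e S], [S → c .] }  — shift, reduce
  I9: { [B → . B S], [B → . c , S], [S → . B P], [S → . c e S], [S → . c], [S → c e . S] }  — shift
  I10: { [S → c e S .] }  — reduce
  I11: { [B → . B S], [B → . c , S], [B → B . S], [P → . + P e], [P → . B e e], [P → . c], [P → B . e e], [S → . B P], [S → . c e S], [S → . c], [S → B . P] }  — shift
  I12: { [S → B P .] }  — reduce
  I13: { [B → B S .] }  — reduce
  I14: { [B → c . , S], [P → c .], [S → c . e S], [S → c .] }  — shift, 2 reduces
  I15: { [P → B e . e] }  — shift
  I16: { [P → B e e .] }  — reduce
  I17: { [P → + P . e] }  — shift
  I18: { [P → + P e .] }  — reduce

I14 contains complete items [P → c .], [S → c .] — reduce-reduce conflict.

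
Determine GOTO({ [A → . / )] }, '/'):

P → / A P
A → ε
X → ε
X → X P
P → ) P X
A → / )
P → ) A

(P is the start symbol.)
GOTO(I, '/') = CLOSURE({ [A → αX.β] : [A → α.Xβ] ∈ I, X = '/' })

Items with dot before '/', with the dot advanced:
  [A → . / )] → [A → / . )]
Closure adds nothing (no advanced item has the dot before a non-terminal).

GOTO = { [A → / . )] }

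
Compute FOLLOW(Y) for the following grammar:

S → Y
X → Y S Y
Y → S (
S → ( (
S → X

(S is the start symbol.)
{ $, '(' }

To compute FOLLOW(Y), find every occurrence of Y on a right-hand side N → α Y β: add FIRST(β) \ {ε}, and if β is empty or nullable also add FOLLOW(N). Iterate to a fixed point.

In S → Y: Y is at the end, add FOLLOW(S)
In X → Y S Y: Y is followed by S Y, add FIRST(S Y) \ {ε} = { '(' }
In X → Y S Y: Y is at the end, add FOLLOW(X)

The FOLLOW sets referred to above (computed the same way, to a fixed point):
  FOLLOW(S) = { $, '(' }
  FOLLOW(X) = { $, '(' }

Taking the union: FOLLOW(Y) = { $, '(' }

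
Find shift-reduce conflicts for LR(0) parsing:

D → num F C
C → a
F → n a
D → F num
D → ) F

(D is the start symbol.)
Augment with D' → D and build the canonical LR(0) collection (I0 = CLOSURE({[D' → . D]}), then GOTO on every symbol after a dot until no new states appear). It has 12 states:
  I0: { [D → . ) F], [D → . F num], [D → . num F C], [D' → . D], [F → . n a] }  — shift
  I1: { [D → ) . F], [F → . n a] }  — shift
  I2: { [D' → D .] }  — accept
  I3: { [D → F . num] }  — shift
  I4: { [F → n . a] }  — shift
  I5: { [D → num . F C], [F → . n a] }  — shift
  I6: { [C → . a], [D → num F . C] }  — shift
  I7: { [D → num F C .] }  — reduce
  I8: { [C → a .] }  — reduce
  I9: { [F → n a .] }  — reduce
  I10: { [D → F num .] }  — reduce
  I11: { [D → ) F .] }  — reduce

No state contains both a complete item and a shift item.

Answer: No shift-reduce conflicts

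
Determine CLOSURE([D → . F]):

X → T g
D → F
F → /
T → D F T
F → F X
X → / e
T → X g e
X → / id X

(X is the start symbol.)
To compute CLOSURE, for each item [A → α.Bβ] where B is a non-terminal, add [B → .γ] for all productions B → γ; repeat for the newly added items until nothing changes.

Start with: [D → . F]
  [D → . F] has the dot before F: add [F → . /], [F → . F X]
No further items can be added.

CLOSURE = { [D → . F], [F → . /], [F → . F X] }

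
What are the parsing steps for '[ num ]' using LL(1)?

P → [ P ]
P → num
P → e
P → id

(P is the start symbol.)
Stack is shown with the top on the left.

Stack    Input      Action
--------------------------
P $      [ num ] $  output P → [ P ]
[ P ] $  [ num ] $  match '['
P ] $    num ] $    output P → num
num ] $  num ] $    match 'num'
] $      ] $        match ']'
$        $          accept

The string is accepted.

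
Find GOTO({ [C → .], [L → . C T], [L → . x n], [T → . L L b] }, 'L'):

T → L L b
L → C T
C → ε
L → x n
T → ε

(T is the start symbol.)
GOTO(I, 'L') = CLOSURE({ [A → αX.β] : [A → α.Xβ] ∈ I, X = 'L' })

Items with dot before 'L', with the dot advanced:
  [T → . L L b] → [T → L . L b]
Closure of the advanced items:
  [T → L . L b] has the dot before L: add [L → . C T], [L → . x n]
  [L → . C T] has the dot before C: add [C → .]

GOTO = { [C → .], [L → . C T], [L → . x n], [T → L . L b] }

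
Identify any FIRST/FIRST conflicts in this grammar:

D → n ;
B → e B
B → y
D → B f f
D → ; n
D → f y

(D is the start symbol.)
No FIRST/FIRST conflicts.

FIRST sets of the non-terminals at (or reachable through a nullable prefix from) the front of some alternative:
  FIRST(B) = { 'e', 'y' }

Productions for D:
  D → n ;: FIRST = { 'n' }
  D → B f f: FIRST = { 'e', 'y' }
  D → ; n: FIRST = { ';' }
  D → f y: FIRST = { 'f' }
Productions for B:
  B → e B: FIRST = { 'e' }
  B → y: FIRST = { 'y' }

All alternatives of each non-terminal have pairwise disjoint FIRST sets.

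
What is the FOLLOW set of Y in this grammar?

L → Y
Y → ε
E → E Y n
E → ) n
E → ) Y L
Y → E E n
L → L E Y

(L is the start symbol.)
In L → Y: Y is at the end, add FOLLOW(L)
In E → E Y n: Y is followed by n, add FIRST(n) \ {ε} = { 'n' }
In E → ) Y L: Y is followed by L, add FIRST(L) \ {ε} = { ')' }
  L is nullable, so also add FOLLOW(E)
In L → L E Y: Y is at the end, add FOLLOW(L)

The FOLLOW sets referred to above (computed the same way, to a fixed point):
  FOLLOW(L) = { $, ')', 'n' }
  FOLLOW(E) = { $, ')', 'n' }

Taking the union: FOLLOW(Y) = { $, ')', 'n' }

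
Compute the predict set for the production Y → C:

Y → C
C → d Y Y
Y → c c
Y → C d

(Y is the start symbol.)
{ 'd' }

PREDICT(Y → C) = (FIRST(RHS) \ {ε}) ∪ (FOLLOW(Y) if ε ∈ FIRST(RHS), i.e. RHS ⇒* ε)
FIRST(C) = { 'd' }
FIRST(C) = { 'd' }
ε ∉ FIRST(C), so FOLLOW(Y) is not added.
PREDICT(Y → C) = { 'd' }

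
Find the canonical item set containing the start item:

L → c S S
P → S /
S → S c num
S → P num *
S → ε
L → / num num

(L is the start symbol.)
{ [L → . / num num], [L → . c S S], [L' → . L] }

First, augment the grammar with L' → L
I₀ = CLOSURE({ [L' → . L] }):
  [L' → . L] has the dot before L: add [L → . c S S], [L → . / num num]
No further items can be added.

I₀ = { [L → . / num num], [L → . c S S], [L' → . L] }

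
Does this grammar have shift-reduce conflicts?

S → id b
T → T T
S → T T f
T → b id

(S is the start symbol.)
A shift-reduce conflict occurs when an LR(0) state has both:
  - a complete (reduce) item [A → α .] (dot at the end), and
  - a shift item [B → β . c γ] (dot before a terminal).

Augment with S' → S and build the canonical LR(0) collection (I0 = CLOSURE({[S' → . S]}), then GOTO on every symbol after a dot until no new states appear). It has 10 states:
  I0: { [S → . T T f], [S → . id b], [S' → . S], [T → . T T], [T → . b id] }  — shift
  I1: { [S' → S .] }  — accept
  I2: { [S → T . T f], [T → . T T], [T → . b id], [T → T . T] }  — shift
  I3: { [T → b . id] }  — shift
  I4: { [S → id . b] }  — shift
  I5: { [S → id b .] }  — reduce
  I6: { [T → b id .] }  — reduce
  I7: { [S → T T . f], [T → . T T], [T → . b id], [T → T . T], [T → T T .] }  — shift, reduce
  I8: { [T → . T T], [T → . b id], [T → T . T], [T → T T .] }  — shift, reduce
  I9: { [S → T T f .] }  — reduce

I7 contains reduce item [T → T T .] and shift items [S → T T . f], [T → . b id] — shift-reduce conflict.
I8 contains reduce item [T → T T .] and shift item [T → . b id] — shift-reduce conflict.

Answer: Yes — I7: [T → T T .] vs [S → T T . f]; I8: [T → T T .] vs [T → . b id]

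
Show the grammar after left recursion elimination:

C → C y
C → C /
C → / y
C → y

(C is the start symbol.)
C → / y C'
C → y C'
C' → y C'
C' → / C'
C' → ε

C is directly left-recursive. The standard transformation for
  A → A α₁ | ... | A α_m | β₁ | ... | β_n
is
  A  → β₁ A' | ... | β_n A'
  A' → α₁ A' | ... | α_m A' | ε

C → / y becomes C → / y C'
C → y becomes C → y C'
C → C y becomes C' → y C'
C → C / becomes C' → / C'
Add C' → ε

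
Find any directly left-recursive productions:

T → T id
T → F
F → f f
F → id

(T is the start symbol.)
Yes, T is left-recursive

T → T id: LEFT RECURSIVE (starts with T)
T → F: starts with F
F → f f: starts with f
F → id: starts with id

The grammar has direct left recursion on: T.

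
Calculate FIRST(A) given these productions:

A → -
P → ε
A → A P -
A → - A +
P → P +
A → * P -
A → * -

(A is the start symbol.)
{ '*', '-' }

To compute FIRST(A), examine every production with A on the left-hand side, reading each right-hand side left to right until a non-nullable symbol is reached.

From A → -:
  - '-' is a terminal: add '-' and stop
From A → A P -:
  - A is the symbol being defined: contributes nothing new
    A is not nullable, so stop
From A → - A +:
  - '-' is a terminal: add '-' and stop
From A → * P -:
  - '*' is a terminal: add '*' and stop
From A → * -:
  - '*' is a terminal: add '*' and stop

Collecting: FIRST(A) = { '*', '-' }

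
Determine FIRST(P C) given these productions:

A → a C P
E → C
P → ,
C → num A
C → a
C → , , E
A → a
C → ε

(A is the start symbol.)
{ ',' }

FIRST sets of the non-terminals involved (from the grammar, by fixed-point iteration):
  FIRST(P) = { ',' }

To compute FIRST(P C), process the symbols left to right:
Symbol P is a non-terminal. Add FIRST(P) \ {ε} = { ',' }
P is not nullable (ε ∉ FIRST(P)), so stop here.
FIRST(P C) = { ',' }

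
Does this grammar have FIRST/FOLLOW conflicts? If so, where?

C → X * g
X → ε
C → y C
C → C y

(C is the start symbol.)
Nullable non-terminals: X.
X has a nullable alternative but only one production, so nothing to check.

C has no nullable alternative, so no FIRST/FOLLOW check is needed there.

No FIRST/FOLLOW conflicts found.

Answer: No FIRST/FOLLOW conflicts.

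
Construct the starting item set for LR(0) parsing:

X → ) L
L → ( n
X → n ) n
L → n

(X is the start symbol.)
{ [X → . ) L], [X → . n ) n], [X' → . X] }

First, augment the grammar with X' → X
I₀ = CLOSURE({ [X' → . X] }):
  [X' → . X] has the dot before X: add [X → . ) L], [X → . n ) n]
No further items can be added.

I₀ = { [X → . ) L], [X → . n ) n], [X' → . X] }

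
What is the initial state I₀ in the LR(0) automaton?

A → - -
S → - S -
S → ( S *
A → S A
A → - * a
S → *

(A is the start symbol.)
First, augment the grammar with A' → A
I₀ = CLOSURE({ [A' → . A] }):
  [A' → . A] has the dot before A: add [A → . - -], [A → . S A], [A → . - * a]
  [A → . S A] has the dot before S: add [S → . - S -], [S → . ( S *], [S → . *]
No further items can be added.

I₀ = { [A → . - * a], [A → . - -], [A → . S A], [A' → . A], [S → . ( S *], [S → . *], [S → . - S -] }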